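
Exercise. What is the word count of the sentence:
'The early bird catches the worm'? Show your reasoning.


Split into words: The | early | bird | catches | the | worm = 6 words.

6


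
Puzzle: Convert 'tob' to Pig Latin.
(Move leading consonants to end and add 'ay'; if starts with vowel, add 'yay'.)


'tob': move consonant cluster 't' to end and add 'ay': 'obtay'.

obtay


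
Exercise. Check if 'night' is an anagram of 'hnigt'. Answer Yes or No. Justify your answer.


Sorted letters of 'night': 'ghint'
Sorted letters of 'hnigt': 'ghint'
They match.

Yes


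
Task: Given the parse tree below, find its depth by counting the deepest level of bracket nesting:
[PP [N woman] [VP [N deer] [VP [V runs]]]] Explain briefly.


Count bracket nesting levels:
'[' at pos 0: depth = 1
'[' at pos 4: depth = 2
'[' at pos 14: depth = 2
'[' at pos 18: depth = 3
'[' at pos 27: depth = 3
'[' at pos 31: depth = 4
Maximum depth reached: 4

4


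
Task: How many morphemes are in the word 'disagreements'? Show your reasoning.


Decomposition: dis- (prefix) + agree (root) + -ment (suffix) + -s (plural) = 4 morpheme(s)

4 morphemes


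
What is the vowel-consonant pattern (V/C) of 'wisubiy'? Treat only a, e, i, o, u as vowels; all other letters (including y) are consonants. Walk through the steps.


Letter mapping: w = C, i = V, s = C, u = V, b = C, i = V, y = C.

CVCVCVC


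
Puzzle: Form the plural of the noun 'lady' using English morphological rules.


Apply rule: Change -y to -ies (consonant + y). 'lady' becomes 'ladies'.

ladies


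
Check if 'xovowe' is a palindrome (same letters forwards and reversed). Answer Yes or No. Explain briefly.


Forward: 'xovowe'
Reversed: 'ewovox'
They differ.

No


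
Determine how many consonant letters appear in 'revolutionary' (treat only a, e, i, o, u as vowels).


Consonants in 'revolutionary': r, v, l, t, n, r, y = 7 consonants.

7


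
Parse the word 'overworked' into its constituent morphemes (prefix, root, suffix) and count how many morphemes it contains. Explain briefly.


Step 1: Identify prefix: 'over' (meaning: excessively)
Step 2: Identify root: 'work'
Step 3: Identify suffix(es): 'ed'
Decomposition: over- (prefix: excessively) + work (root) + -ed (suffix: past)
Total morphemes: 3

3 morphemes (over- (prefix: excessively) + work (root) + -ed (suffix: past))


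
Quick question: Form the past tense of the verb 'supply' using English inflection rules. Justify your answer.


Apply rule: Change -y to -ied. 'supply' becomes 'supplied'.

supplied


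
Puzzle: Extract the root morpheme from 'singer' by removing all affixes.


Remove suffix '-er' from 'singer' to get root 'sing'.

sing


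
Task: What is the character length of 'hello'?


Spell out 'hello' and number each letter: h(1), e(2), l(3), l(4), o(5). Total: 5 letters.

5


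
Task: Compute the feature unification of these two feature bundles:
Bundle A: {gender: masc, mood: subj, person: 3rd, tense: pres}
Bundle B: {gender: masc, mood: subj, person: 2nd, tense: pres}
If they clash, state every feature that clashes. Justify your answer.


Compare features:
gender: A=masc vs B=masc -> unified: masc
mood: A=subj vs B=subj -> unified: subj
person: A=3rd vs B=2nd -> CLASH
tense: A=pres vs B=pres -> unified: pres
Clash detected on feature 'person' (3rd vs 2nd); unification fails.

CLASH on 'person' (3rd vs 2nd)


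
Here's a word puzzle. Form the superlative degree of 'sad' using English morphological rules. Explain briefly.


Apply superlative formation (double final consonant, add -est): 'sad' -> 'saddest'.

saddest


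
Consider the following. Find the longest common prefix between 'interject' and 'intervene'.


Compare from the start: 5 characters match: 'inter'. Mismatch at position 6: 'j' vs 'v'.

inter


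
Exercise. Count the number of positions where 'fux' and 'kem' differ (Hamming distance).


Alignment:
Position 1: 'f' vs 'k' = DIFFER
Position 2: 'u' vs 'e' = DIFFER
Position 3: 'x' vs 'm' = DIFFER
Total differences: 3

3


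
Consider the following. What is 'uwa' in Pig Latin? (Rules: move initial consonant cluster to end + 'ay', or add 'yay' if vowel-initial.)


'uwa' starts with a vowel, so add 'yay': 'uwayay'.

uwayay


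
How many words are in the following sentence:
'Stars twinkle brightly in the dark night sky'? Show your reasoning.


Split into words: Stars | twinkle | brightly | in | the | dark | night | sky = 8 words.

8


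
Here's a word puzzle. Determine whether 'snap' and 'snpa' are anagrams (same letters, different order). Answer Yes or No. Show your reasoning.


Sorted letters of 'snap': 'anps'
Sorted letters of 'snpa': 'anps'
They match.

Yes


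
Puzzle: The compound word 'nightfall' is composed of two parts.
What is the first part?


Split 'nightfall' into 'night' + 'fall'. The first part is 'night'.

night


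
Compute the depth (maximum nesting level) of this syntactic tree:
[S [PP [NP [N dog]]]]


Count bracket nesting levels:
'[' at pos 0: depth = 1
'[' at pos 3: depth = 2
'[' at pos 7: depth = 3
'[' at pos 11: depth = 4
Maximum depth reached: 4

4


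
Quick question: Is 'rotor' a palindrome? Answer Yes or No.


Forward: 'rotor'
Reversed: 'rotor'
They are identical.

Yes


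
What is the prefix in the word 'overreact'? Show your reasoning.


The word 'overreact' = 'over' (prefix) + 'react' (root). The prefix is 'over'.

over


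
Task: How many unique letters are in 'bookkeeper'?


Unique letters in 'bookkeeper': {b, e, k, o, p, r} = 6 distinct letters.

6


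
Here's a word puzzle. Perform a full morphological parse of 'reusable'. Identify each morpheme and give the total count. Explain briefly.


Step 1: Identify prefix: 're' (meaning: again)
Step 2: Identify root: 'use'
Step 3: Identify suffix(es): 'able'
Decomposition: re- (prefix: again) + use (root) + -able (suffix: capable of)
Total morphemes: 3

3 morphemes (re- (prefix: again) + use (root) + -able (suffix: capable of))


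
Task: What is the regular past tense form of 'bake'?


Apply rule: Add -d (word ends in -e). 'bake' becomes 'baked'.

baked


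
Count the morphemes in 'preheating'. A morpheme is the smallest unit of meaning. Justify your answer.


Decomposition: pre- (prefix) + heat (root) + -ing (suffix) = 3 morpheme(s)

3 morphemes


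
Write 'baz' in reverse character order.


Reverse 'baz' character by character: 'zab'.

zab


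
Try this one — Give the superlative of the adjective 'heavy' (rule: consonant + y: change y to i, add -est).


Apply superlative formation (consonant + y: change y to i, add -est): 'heavy' -> 'heaviest'.

heaviest


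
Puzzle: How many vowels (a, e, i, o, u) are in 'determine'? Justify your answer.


Vowels in 'determine': e, e, i, e = 4 vowels.

4


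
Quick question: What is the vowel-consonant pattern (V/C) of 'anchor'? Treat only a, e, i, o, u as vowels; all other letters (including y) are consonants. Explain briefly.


Letter mapping: a = V, n = C, c = C, h = C, o = V, r = C.

VCCCVC


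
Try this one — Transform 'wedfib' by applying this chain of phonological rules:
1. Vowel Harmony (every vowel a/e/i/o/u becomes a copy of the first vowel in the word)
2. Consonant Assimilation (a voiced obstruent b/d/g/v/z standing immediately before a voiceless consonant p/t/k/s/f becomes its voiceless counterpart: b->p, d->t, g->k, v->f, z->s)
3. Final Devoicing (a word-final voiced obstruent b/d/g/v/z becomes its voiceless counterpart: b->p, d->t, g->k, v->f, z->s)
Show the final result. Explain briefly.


Starting form: 'wedfib'
Rule 1: Vowel Harmony: all vowels become 'e' (matching first vowel). 'wedfib' -> 'wedfeb'
Rule 2: Consonant Assimilation: voiced obstruent before voiceless consonant becomes voiceless ('df' -> 'tf'). 'wedfeb' -> 'wetfeb'
Rule 3: Final Devoicing: word-final voiced obstruent 'b' becomes voiceless 'p'. 'wetfeb' -> 'wetfep'
Final form: 'wetfep'

wetfep


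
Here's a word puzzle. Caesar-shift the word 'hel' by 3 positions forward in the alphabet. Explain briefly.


Shift each letter by 3: h -> k, e -> h, l -> o. Result: 'kho'.

kho


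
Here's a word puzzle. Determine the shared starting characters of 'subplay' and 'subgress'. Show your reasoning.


Compare from the start: 3 characters match: 'sub'. Mismatch at position 4: 'p' vs 'g'.

sub


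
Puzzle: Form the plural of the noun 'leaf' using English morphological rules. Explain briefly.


Apply rule: Change -f to -ves. 'leaf' becomes 'leaves'.

leaves


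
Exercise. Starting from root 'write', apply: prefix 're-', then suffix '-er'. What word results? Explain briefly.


Step 1: Add prefix 're-' to 'write' = 'rewrite'
Step 2: Add suffix '-er' to 'rewrite' = 'rewriter'

rewriter


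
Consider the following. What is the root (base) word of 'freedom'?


Remove suffix '-dom' from 'freedom' to get root 'free'.

free


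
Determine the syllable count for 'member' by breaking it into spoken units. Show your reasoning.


Break 'member' into syllables: mem-ber -> mem | ber = 2 syllables

2 syllables


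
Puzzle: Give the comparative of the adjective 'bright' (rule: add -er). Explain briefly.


Apply comparative formation (add -er): 'bright' -> 'brighter'.

brighter


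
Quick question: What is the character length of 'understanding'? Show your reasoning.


Spell out 'understanding' and number each letter: u(1), n(2), d(3), e(4), r(5), s(6), t(7), a(8), n(9), d(10), i(11), n(12), g(13). Total: 13 letters.

13


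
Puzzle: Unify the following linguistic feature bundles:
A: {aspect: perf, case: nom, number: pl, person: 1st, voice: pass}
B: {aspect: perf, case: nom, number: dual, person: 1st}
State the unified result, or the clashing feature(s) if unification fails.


Compare features:
aspect: A=perf vs B=perf -> unified: perf
case: A=nom vs B=nom -> unified: nom
number: A=pl vs B=dual -> CLASH
person: A=1st vs B=1st -> unified: 1st
voice: A=pass vs B=_ -> unified: pass
Clash detected on feature 'number' (pl vs dual); unification fails.

CLASH on 'number' (pl vs dual)


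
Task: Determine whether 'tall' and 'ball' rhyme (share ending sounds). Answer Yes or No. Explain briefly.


Rime (stressed vowel + following sounds) of 'tall': -all = /ɔːl/
Rime of 'ball': -all = /ɔːl/
/ɔːl/ and /ɔːl/ are the same ending sound, so the words rhyme.

Yes


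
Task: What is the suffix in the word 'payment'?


The word 'payment' = 'pay' (root) + '-ment' (suffix). The suffix is '-ment'.

ment


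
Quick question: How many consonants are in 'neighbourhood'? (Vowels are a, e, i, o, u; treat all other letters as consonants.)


Consonants in 'neighbourhood': n, g, h, b, r, h, d = 7 consonants.

7


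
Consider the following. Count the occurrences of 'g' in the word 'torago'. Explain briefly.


Letter 'g' in 'torago': found at position(s) 5 = 1 occurrence(s).

1


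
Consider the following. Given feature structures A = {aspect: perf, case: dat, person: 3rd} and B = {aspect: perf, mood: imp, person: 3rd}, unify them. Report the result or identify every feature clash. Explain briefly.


Compare features:
aspect: A=perf vs B=perf -> unified: perf
case: A=dat vs B=_ -> unified: dat
mood: A=_ vs B=imp -> unified: imp
person: A=3rd vs B=3rd -> unified: 3rd
No clashes found.

Unified: {aspect: perf, case: dat, mood: imp, person: 3rd}


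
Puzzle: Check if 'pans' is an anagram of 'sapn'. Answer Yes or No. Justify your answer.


Sorted letters of 'pans': 'anps'
Sorted letters of 'sapn': 'anps'
They match.

Yes


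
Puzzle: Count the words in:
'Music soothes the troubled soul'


Split into words: Music | soothes | the | troubled | soul = 5 words.

5


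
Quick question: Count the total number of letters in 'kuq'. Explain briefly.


Spell out 'kuq' and number each letter: k(1), u(2), q(3). Total: 3 letters.

3


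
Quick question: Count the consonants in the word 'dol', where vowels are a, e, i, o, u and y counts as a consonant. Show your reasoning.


Consonants in 'dol': d, l = 2 consonants.

2


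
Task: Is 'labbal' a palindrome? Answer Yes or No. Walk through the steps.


Forward: 'labbal'
Reversed: 'labbal'
They are identical.

Yes


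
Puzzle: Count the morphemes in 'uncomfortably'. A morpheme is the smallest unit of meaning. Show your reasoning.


Decomposition: un- (prefix) + comfort (root) + -able (suffix) + -ly (suffix) = 4 morpheme(s)

4 morphemes


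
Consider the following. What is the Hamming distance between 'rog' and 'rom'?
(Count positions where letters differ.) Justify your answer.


Alignment:
Position 1: 'r' vs 'r' = match
Position 2: 'o' vs 'o' = match
Position 3: 'g' vs 'm' = DIFFER
Total differences: 1

1


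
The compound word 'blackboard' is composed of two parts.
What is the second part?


Split 'blackboard' into 'black' + 'board'. The second part is 'board'.

board


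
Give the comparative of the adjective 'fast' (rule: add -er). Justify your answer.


Apply comparative formation (add -er): 'fast' -> 'faster'.

faster


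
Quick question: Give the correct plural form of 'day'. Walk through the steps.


Apply rule: Add -s. 'day' becomes 'days'.

days


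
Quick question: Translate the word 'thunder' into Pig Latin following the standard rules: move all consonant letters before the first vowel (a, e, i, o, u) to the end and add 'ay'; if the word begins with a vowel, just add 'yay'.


'thunder': move consonant cluster 'th' to end and add 'ay': 'underthay'.

underthay


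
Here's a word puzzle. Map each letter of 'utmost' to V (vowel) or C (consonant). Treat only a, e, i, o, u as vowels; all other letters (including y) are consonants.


Letter mapping: u = V, t = C, m = C, o = V, s = C, t = C.

VCCVCC


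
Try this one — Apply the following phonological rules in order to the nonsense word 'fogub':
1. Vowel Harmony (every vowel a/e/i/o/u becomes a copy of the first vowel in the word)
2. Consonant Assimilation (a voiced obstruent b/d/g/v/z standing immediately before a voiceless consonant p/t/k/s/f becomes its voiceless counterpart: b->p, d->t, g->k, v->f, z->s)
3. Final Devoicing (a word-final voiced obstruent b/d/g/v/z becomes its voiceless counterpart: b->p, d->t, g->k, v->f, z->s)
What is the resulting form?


Starting form: 'fogub'
Rule 1: Vowel Harmony: all vowels become 'o' (matching first vowel). 'fogub' -> 'fogob'
Rule 2: Consonant Assimilation: no voiced obstruent (b/d/g/v/z) stands immediately before a voiceless consonant (p/t/k/s/f). No change.
Rule 3: Final Devoicing: word-final voiced obstruent 'b' becomes voiceless 'p'. 'fogob' -> 'fogop'
Final form: 'fogop'

fogop


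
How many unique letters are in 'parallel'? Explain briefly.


Unique letters in 'parallel': {a, e, l, p, r} = 5 distinct letters.

5


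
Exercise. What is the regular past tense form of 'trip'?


Apply rule: Double final consonant and add -ed. 'trip' becomes 'tripped'.

tripped


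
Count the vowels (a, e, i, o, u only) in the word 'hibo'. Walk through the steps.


Vowels in 'hibo': i, o = 2 vowels.

2


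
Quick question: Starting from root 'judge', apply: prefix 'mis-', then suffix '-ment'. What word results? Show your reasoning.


Step 1: Add prefix 'mis-' to 'judge' = 'misjudge'
Step 2: Add suffix '-ment' to 'misjudge' = 'misjudgment'

misjudgment


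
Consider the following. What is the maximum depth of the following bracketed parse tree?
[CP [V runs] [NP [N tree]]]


Count bracket nesting levels:
'[' at pos 0: depth = 1
'[' at pos 4: depth = 2
'[' at pos 13: depth = 2
'[' at pos 17: depth = 3
Maximum depth reached: 3

3


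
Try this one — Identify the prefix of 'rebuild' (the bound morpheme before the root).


The word 'rebuild' = 're' (prefix) + 'build' (root). The prefix is 're'.

re


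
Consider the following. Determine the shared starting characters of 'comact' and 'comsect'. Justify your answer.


Compare from the start: 3 characters match: 'com'. Mismatch at position 4: 'a' vs 's'.

com


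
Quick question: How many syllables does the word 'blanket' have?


Break 'blanket' into syllables: blan-ket -> blan | ket = 2 syllables

2 syllables


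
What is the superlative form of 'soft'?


Apply superlative formation (add -est): 'soft' -> 'softest'.

softest


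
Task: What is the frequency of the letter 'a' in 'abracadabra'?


Letter 'a' in 'abracadabra': found at position(s) 1, 4, 6, 8, 11 = 5 occurrence(s).

5


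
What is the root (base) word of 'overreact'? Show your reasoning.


Remove prefix 'over' from 'overreact' to get root 'react'.

react


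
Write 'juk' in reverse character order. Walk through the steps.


Reverse 'juk' character by character: 'kuj'.

kuj


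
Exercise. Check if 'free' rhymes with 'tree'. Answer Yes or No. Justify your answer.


Rime (stressed vowel + following sounds) of 'free': -ee = /iː/
Rime of 'tree': -ee = /iː/
/iː/ and /iː/ are the same ending sound, so the words rhyme.

Yes


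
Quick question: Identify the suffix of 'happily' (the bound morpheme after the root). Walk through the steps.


The word 'happily' = 'happy' (root) + '-ly' (suffix). The suffix is '-ly'.

ly


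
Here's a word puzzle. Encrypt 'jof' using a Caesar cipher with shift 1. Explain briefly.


Shift each letter by 1: j -> k, o -> p, f -> g. Result: 'kpg'.

kpg


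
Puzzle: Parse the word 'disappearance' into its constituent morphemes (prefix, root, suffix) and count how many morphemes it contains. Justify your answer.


Step 1: Identify prefix: 'dis' (meaning: not/apart)
Step 2: Identify root: 'appear'
Step 3: Identify suffix(es): 'ance'
Decomposition: dis- (prefix: not/apart) + appear (root) + -ance (suffix: state/act)
Total morphemes: 3

3 morphemes (dis- (prefix: not/apart) + appear (root) + -ance (suffix: state/act))


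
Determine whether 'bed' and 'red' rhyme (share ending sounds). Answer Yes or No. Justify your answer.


Rime (stressed vowel + following sounds) of 'bed': -ed = /ɛd/
Rime of 'red': -ed = /ɛd/
/ɛd/ and /ɛd/ are the same ending sound, so the words rhyme.

Yes


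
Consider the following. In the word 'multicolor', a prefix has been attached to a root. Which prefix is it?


The word 'multicolor' = 'multi' (prefix) + 'color' (root). The prefix is 'multi'.

multi


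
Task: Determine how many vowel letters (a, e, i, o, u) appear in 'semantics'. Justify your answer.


Vowels in 'semantics': e, a, i = 3 vowels.

3


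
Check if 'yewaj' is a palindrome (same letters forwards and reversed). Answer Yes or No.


Forward: 'yewaj'
Reversed: 'jawey'
They differ.

No


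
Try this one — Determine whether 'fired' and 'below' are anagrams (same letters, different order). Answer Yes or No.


Sorted letters of 'fired': 'defir'
Sorted letters of 'below': 'below'
They do not match.

No


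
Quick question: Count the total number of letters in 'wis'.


Spell out 'wis' and number each letter: w(1), i(2), s(3). Total: 3 letters.

3


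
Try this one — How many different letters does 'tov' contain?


Unique letters in 'tov': {o, t, v} = 3 distinct letters.

3


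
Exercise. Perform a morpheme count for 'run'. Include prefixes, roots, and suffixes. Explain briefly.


Decomposition: run (free morpheme) = 1 morpheme(s)

1 morphemes


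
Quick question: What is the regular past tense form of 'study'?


Apply rule: Change -y to -ied. 'study' becomes 'studied'.

studied


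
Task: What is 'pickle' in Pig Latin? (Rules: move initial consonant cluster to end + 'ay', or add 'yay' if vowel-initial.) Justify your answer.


'pickle': move consonant cluster 'p' to end and add 'ay': 'icklepay'.

icklepay


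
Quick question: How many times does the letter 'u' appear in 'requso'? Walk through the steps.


Letter 'u' in 'requso': found at position(s) 4 = 1 occurrence(s).

1


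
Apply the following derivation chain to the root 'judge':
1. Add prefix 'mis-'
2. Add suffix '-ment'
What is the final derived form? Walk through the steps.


Step 1: Add prefix 'mis-' to 'judge' = 'misjudge'
Step 2: Add suffix '-ment' to 'misjudge' = 'misjudgment'

misjudgment


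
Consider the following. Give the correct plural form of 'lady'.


Apply rule: Change -y to -ies (consonant + y). 'lady' becomes 'ladies'.

ladies


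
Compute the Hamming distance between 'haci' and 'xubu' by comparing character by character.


Alignment:
Position 1: 'h' vs 'x' = DIFFER
Position 2: 'a' vs 'u' = DIFFER
Position 3: 'c' vs 'b' = DIFFER
Position 4: 'i' vs 'u' = DIFFER
Total differences: 4

4


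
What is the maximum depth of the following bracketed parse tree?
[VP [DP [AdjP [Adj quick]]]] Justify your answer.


Count bracket nesting levels:
'[' at pos 0: depth = 1
'[' at pos 4: depth = 2
'[' at pos 8: depth = 3
'[' at pos 14: depth = 4
Maximum depth reached: 4

4


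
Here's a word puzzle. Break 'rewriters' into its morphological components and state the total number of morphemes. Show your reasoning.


Step 1: Identify prefix: 're' (meaning: again)
Step 2: Identify root: 'write'
Step 3: Identify suffix(es): 'er, s'
Decomposition: re- (prefix: again) + write (root) + -er (suffix: one who) + -s (plural)
Total morphemes: 4

4 morphemes (re- (prefix: again) + write (root) + -er (suffix: one who) + -s (plural))


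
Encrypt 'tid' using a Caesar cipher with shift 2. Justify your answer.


Shift each letter by 2: t -> v, i -> k, d -> f. Result: 'vkf'.

vkf


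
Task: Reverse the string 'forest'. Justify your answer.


Reverse 'forest' character by character: 'tserof'.

tserof


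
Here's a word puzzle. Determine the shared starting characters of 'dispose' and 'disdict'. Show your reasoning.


Compare from the start: 3 characters match: 'dis'. Mismatch at position 4: 'p' vs 'd'.

dis


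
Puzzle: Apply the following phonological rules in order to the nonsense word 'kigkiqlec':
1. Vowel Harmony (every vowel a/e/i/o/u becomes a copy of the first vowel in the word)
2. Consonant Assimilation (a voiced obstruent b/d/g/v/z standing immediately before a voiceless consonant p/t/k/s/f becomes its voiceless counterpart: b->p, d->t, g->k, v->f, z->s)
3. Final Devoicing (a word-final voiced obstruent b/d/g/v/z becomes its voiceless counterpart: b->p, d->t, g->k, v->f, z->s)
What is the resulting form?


Starting form: 'kigkiqlec'
Rule 1: Vowel Harmony: all vowels become 'i' (matching first vowel). 'kigkiqlec' -> 'kigkiqlic'
Rule 2: Consonant Assimilation: voiced obstruent before voiceless consonant becomes voiceless ('gk' -> 'kk'). 'kigkiqlic' -> 'kikkiqlic'
Rule 3: Final Devoicing: final consonant 'c' is not one of the voiced obstruents b/d/g/v/z. No change.
Final form: 'kikkiqlic'

kikkiqlic


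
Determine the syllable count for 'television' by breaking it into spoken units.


Break 'television' into syllables: tel-e-vi-sion -> tel | e | vi | sion = 4 syllables

4 syllables


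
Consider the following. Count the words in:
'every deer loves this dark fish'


Split into words: every | deer | loves | this | dark | fish = 6 words.

6


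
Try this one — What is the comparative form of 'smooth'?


Apply comparative formation (add -er): 'smooth' -> 'smoother'.

smoother


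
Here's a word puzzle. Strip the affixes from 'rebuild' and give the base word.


Remove prefix 're' from 'rebuild' to get root 'build'.

build


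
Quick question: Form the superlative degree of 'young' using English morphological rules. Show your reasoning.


Apply superlative formation (add -est): 'young' -> 'youngest'.

youngest


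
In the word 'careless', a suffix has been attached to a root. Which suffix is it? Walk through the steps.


The word 'careless' = 'care' (root) + '-less' (suffix). The suffix is '-less'.

less


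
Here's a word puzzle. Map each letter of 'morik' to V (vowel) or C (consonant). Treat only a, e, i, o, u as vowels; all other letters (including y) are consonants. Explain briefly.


Letter mapping: m = C, o = V, r = C, i = V, k = C.

CVCVC


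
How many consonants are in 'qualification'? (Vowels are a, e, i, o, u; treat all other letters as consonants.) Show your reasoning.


Consonants in 'qualification': q, l, f, c, t, n = 6 consonants.

6


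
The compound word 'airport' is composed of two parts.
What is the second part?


Split 'airport' into 'air' + 'port'. The second part is 'port'.

port


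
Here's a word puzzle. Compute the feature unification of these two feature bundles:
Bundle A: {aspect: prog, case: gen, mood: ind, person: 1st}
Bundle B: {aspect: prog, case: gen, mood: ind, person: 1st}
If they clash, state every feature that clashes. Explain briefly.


Compare features:
aspect: A=prog vs B=prog -> unified: prog
case: A=gen vs B=gen -> unified: gen
mood: A=ind vs B=ind -> unified: ind
person: A=1st vs B=1st -> unified: 1st
No clashes found.

Unified: {aspect: prog, case: gen, mood: ind, person: 1st}


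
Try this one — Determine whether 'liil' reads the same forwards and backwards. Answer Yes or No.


Forward: 'liil'
Reversed: 'liil'
They are identical.

Yes


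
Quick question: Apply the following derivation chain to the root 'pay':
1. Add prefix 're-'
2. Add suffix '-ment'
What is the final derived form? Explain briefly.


Step 1: Add prefix 're-' to 'pay' = 'repay'
Step 2: Add suffix '-ment' to 'repay' = 'repayment'

repayment


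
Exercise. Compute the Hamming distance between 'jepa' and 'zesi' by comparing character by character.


Alignment:
Position 1: 'j' vs 'z' = DIFFER
Position 2: 'e' vs 'e' = match
Position 3: 'p' vs 's' = DIFFER
Position 4: 'a' vs 'i' = DIFFER
Total differences: 3

3


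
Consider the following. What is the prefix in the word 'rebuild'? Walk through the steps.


The word 'rebuild' = 're' (prefix) + 'build' (root). The prefix is 're'.

re


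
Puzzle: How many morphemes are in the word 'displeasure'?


Decomposition: dis- (prefix) + please (root) + -ure (suffix) = 3 morpheme(s)

3 morphemes


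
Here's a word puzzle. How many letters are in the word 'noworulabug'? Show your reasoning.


Spell out 'noworulabug' and number each letter: n(1), o(2), w(3), o(4), r(5), u(6), l(7), a(8), b(9), u(10), g(11). Total: 11 letters.

11


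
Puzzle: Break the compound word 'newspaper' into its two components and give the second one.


Split 'newspaper' into 'news' + 'paper'. The second part is 'paper'.

paper


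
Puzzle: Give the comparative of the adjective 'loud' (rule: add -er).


Apply comparative formation (add -er): 'loud' -> 'louder'.

louder


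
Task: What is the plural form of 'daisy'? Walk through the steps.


Apply rule: Change -y to -ies (consonant + y). 'daisy' becomes 'daisies'.

daisies


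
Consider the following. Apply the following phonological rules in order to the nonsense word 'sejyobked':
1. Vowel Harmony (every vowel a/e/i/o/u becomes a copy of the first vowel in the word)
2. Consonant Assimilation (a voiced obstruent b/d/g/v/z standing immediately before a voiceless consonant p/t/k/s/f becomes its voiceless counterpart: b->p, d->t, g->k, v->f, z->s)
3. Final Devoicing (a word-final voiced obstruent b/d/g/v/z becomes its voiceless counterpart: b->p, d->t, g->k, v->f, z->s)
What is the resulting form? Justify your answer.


Starting form: 'sejyobked'
Rule 1: Vowel Harmony: all vowels become 'e' (matching first vowel). 'sejyobked' -> 'sejyebked'
Rule 2: Consonant Assimilation: voiced obstruent before voiceless consonant becomes voiceless ('bk' -> 'pk'). 'sejyebked' -> 'sejyepked'
Rule 3: Final Devoicing: word-final voiced obstruent 'd' becomes voiceless 't'. 'sejyepked' -> 'sejyepket'
Final form: 'sejyepket'

sejyepket


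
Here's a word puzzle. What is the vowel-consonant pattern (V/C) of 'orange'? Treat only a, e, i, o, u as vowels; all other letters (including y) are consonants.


Letter mapping: o = V, r = C, a = V, n = C, g = C, e = V.

VCVCCV


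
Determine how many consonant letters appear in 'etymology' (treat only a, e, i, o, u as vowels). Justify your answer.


Consonants in 'etymology': t, y, m, l, g, y = 6 consonants.

6


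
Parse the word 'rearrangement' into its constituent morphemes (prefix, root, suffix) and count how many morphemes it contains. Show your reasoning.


Step 1: Identify prefix: 're' (meaning: again)
Step 2: Identify root: 'arrange'
Step 3: Identify suffix(es): 'ment'
Decomposition: re- (prefix: again) + arrange (root) + -ment (suffix: action/result)
Total morphemes: 3

3 morphemes (re- (prefix: again) + arrange (root) + -ment (suffix: action/result))


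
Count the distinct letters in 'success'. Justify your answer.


Unique letters in 'success': {c, e, s, u} = 4 distinct letters.

4


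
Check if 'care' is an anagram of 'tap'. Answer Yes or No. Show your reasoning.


Sorted letters of 'care': 'acer'
Sorted letters of 'tap': 'apt'
They do not match.

No


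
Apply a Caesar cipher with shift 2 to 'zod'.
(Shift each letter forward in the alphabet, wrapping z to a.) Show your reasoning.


Shift each letter by 2: z -> b, o -> q, d -> f. Result: 'bqf'.

bqf


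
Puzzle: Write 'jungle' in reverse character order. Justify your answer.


Reverse 'jungle' character by character: 'elgnuj'.

elgnuj


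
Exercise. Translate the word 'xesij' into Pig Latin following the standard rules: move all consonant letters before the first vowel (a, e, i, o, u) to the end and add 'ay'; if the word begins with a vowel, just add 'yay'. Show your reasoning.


'xesij': move consonant cluster 'x' to end and add 'ay': 'esijxay'.

esijxay


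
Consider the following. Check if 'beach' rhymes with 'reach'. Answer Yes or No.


Rime (stressed vowel + following sounds) of 'beach': -each = /iːtʃ/
Rime of 'reach': -each = /iːtʃ/
/iːtʃ/ and /iːtʃ/ are the same ending sound, so the words rhyme.

Yes


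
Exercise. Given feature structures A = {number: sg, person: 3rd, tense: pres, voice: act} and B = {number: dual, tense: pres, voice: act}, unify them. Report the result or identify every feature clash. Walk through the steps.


Compare features:
number: A=sg vs B=dual -> CLASH
person: A=3rd vs B=_ -> unified: 3rd
tense: A=pres vs B=pres -> unified: pres
voice: A=act vs B=act -> unified: act
Clash detected on feature 'number' (sg vs dual); unification fails.

CLASH on 'number' (sg vs dual)


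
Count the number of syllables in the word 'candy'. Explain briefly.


Break 'candy' into syllables: can-dy -> can | dy = 2 syllables

2 syllables


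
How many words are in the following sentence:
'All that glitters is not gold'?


Split into words: All | that | glitters | is | not | gold = 6 words.

6


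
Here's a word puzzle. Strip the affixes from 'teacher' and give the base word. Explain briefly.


Remove suffix '-er' from 'teacher' to get root 'teach'.

teach


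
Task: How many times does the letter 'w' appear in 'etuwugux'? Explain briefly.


Letter 'w' in 'etuwugux': found at position(s) 4 = 1 occurrence(s).

1


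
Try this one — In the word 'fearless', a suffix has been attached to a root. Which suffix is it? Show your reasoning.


The word 'fearless' = 'fear' (root) + '-less' (suffix). The suffix is '-less'.

less


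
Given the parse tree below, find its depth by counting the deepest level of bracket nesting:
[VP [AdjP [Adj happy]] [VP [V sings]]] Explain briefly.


Count bracket nesting levels:
'[' at pos 0: depth = 1
'[' at pos 4: depth = 2
'[' at pos 10: depth = 3
'[' at pos 23: depth = 2
'[' at pos 27: depth = 3
Maximum depth reached: 3

3


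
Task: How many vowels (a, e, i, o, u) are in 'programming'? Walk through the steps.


Vowels in 'programming': o, a, i = 3 vowels.

3


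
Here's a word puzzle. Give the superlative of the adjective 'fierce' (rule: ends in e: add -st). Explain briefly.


Apply superlative formation (ends in e: add -st): 'fierce' -> 'fiercest'.

fiercest


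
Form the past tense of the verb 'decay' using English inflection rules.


Apply rule: Add -ed. 'decay' becomes 'decayed'.

decayed


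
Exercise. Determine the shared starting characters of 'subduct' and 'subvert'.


Compare from the start: 3 characters match: 'sub'. Mismatch at position 4: 'd' vs 'v'.

sub


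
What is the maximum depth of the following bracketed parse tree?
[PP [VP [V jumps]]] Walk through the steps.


Count bracket nesting levels:
'[' at pos 0: depth = 1
'[' at pos 4: depth = 2
'[' at pos 8: depth = 3
Maximum depth reached: 3

3


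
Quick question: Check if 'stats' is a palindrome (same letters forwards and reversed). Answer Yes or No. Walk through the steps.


Forward: 'stats'
Reversed: 'stats'
They are identical.

Yes


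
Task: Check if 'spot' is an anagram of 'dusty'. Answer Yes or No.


Sorted letters of 'spot': 'opst'
Sorted letters of 'dusty': 'dstuy'
They do not match.

No


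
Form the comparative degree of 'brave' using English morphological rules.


Apply comparative formation (ends in e: add -r): 'brave' -> 'braver'.

braver


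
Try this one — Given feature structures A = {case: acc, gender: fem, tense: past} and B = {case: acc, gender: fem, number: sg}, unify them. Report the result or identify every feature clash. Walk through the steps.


Compare features:
case: A=acc vs B=acc -> unified: acc
gender: A=fem vs B=fem -> unified: fem
number: A=_ vs B=sg -> unified: sg
tense: A=past vs B=_ -> unified: past
No clashes found.

Unified: {case: acc, gender: fem, number: sg, tense: past}


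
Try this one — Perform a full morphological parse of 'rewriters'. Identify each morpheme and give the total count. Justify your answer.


Step 1: Identify prefix: 're' (meaning: again)
Step 2: Identify root: 'write'
Step 3: Identify suffix(es): 'er, s'
Decomposition: re- (prefix: again) + write (root) + -er (suffix: one who) + -s (plural)
Total morphemes: 4

4 morphemes (re- (prefix: again) + write (root) + -er (suffix: one who) + -s (plural))


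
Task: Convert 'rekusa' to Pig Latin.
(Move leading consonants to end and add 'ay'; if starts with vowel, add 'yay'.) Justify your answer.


'rekusa': move consonant cluster 'r' to end and add 'ay': 'ekusaray'.

ekusaray


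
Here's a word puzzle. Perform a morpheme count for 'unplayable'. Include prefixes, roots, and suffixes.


Decomposition: un- (prefix) + play (root) + -able (suffix) = 3 morpheme(s)

3 morphemes


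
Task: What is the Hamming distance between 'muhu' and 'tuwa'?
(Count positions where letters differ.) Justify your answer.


Alignment:
Position 1: 'm' vs 't' = DIFFER
Position 2: 'u' vs 'u' = match
Position 3: 'h' vs 'w' = DIFFER
Position 4: 'u' vs 'a' = DIFFER
Total differences: 3

3


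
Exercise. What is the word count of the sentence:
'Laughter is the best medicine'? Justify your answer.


Split into words: Laughter | is | the | best | medicine = 5 words.

5


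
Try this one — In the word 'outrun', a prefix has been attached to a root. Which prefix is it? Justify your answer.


The word 'outrun' = 'out' (prefix) + 'run' (root). The prefix is 'out'.

out


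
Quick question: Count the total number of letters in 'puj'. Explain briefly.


Spell out 'puj' and number each letter: p(1), u(2), j(3). Total: 3 letters.

3


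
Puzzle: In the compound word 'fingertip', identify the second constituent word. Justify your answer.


Split 'fingertip' into 'finger' + 'tip'. The second part is 'tip'.

tip


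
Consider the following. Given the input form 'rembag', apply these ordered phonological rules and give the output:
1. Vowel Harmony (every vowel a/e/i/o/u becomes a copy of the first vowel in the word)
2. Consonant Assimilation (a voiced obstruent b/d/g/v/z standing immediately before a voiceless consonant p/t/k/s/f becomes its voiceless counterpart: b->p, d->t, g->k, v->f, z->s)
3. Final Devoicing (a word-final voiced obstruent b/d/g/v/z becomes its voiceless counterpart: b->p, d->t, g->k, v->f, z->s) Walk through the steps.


Starting form: 'rembag'
Rule 1: Vowel Harmony: all vowels become 'e' (matching first vowel). 'rembag' -> 'rembeg'
Rule 2: Consonant Assimilation: no voiced obstruent (b/d/g/v/z) stands immediately before a voiceless consonant (p/t/k/s/f). No change.
Rule 3: Final Devoicing: word-final voiced obstruent 'g' becomes voiceless 'k'. 'rembeg' -> 'rembek'
Final form: 'rembek'

rembek


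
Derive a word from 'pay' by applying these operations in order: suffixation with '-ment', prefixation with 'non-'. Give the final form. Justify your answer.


Step 1: Add suffix '-ment' to 'pay' = 'payment'
Step 2: Add prefix 'non-' to 'payment' = 'nonpayment'

nonpayment


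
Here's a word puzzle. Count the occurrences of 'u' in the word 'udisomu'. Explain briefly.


Letter 'u' in 'udisomu': found at position(s) 1, 7 = 2 occurrence(s).

2


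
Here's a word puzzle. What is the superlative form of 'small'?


Apply superlative formation (add -est): 'small' -> 'smallest'.

smallest


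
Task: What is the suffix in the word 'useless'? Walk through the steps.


The word 'useless' = 'use' (root) + '-less' (suffix). The suffix is '-less'.

less


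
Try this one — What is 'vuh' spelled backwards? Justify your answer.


Reverse 'vuh' character by character: 'huv'.

huv


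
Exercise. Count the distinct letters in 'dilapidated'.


Unique letters in 'dilapidated': {a, d, e, i, l, p, t} = 7 distinct letters.

7


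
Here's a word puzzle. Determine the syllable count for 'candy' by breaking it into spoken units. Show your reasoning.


Break 'candy' into syllables: can-dy -> can | dy = 2 syllables

2 syllables


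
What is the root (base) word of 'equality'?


Remove suffix '-ity' from 'equality' to get root 'equal'.

equal


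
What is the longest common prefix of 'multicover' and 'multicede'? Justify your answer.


Compare from the start: 6 characters match: 'multic'. Mismatch at position 7: 'o' vs 'e'.

multic


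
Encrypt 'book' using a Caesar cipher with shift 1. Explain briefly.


Shift each letter by 1: b -> c, o -> p, o -> p, k -> l. Result: 'cppl'.

cppl


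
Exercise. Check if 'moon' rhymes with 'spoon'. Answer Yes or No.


Rime (stressed vowel + following sounds) of 'moon': -oon = /uːn/
Rime of 'spoon': -oon = /uːn/
/uːn/ and /uːn/ are the same ending sound, so the words rhyme.

Yes


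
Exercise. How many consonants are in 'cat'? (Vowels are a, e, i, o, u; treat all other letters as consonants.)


Consonants in 'cat': c, t = 2 consonants.

2


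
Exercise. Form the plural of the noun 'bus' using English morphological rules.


Apply rule: Add -es (sibilant/fricative ending). 'bus' becomes 'buses'.

buses


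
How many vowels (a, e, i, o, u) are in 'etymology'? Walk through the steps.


Vowels in 'etymology': e, o, o = 3 vowels.

3


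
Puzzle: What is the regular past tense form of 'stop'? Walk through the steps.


Apply rule: Double final consonant and add -ed. 'stop' becomes 'stopped'.

stopped


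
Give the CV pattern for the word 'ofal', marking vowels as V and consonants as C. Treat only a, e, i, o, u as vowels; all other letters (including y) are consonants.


Letter mapping: o = V, f = C, a = V, l = C.

VCVC


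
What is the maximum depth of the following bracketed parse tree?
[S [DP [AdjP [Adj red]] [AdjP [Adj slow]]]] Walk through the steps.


Count bracket nesting levels:
'[' at pos 0: depth = 1
'[' at pos 3: depth = 2
'[' at pos 7: depth = 3
'[' at pos 13: depth = 4
'[' at pos 24: depth = 3
'[' at pos 30: depth = 4
Maximum depth reached: 4

4
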